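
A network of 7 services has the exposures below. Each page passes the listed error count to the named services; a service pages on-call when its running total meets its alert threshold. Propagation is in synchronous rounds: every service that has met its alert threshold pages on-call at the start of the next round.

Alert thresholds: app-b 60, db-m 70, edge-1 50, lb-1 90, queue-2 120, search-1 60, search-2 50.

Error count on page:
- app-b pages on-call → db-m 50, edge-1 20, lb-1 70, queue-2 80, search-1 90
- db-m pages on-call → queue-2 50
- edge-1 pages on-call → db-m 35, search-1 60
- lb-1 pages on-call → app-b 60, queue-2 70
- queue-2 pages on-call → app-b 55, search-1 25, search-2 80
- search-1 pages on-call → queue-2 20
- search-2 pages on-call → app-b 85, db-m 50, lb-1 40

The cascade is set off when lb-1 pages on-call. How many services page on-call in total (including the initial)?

Round 1 — lb-1 pages on-call (initial).
  app-b: +60 → 60 ≥ 60
  queue-2: +70 → 70 < 120
Round 2 — app-b pages on-call.
  db-m: +50 → 50 < 70
  edge-1: +20 → 20 < 50
  queue-2: +80 → 150 ≥ 120
  search-1: +90 → 90 ≥ 60
Round 3 — queue-2, search-1 page on-call.
  search-2: +80 → 80 ≥ 50
Round 4 — search-2 pages on-call.
  db-m: +50 → 100 ≥ 70
Round 5 — db-m pages on-call.
No further pages.

6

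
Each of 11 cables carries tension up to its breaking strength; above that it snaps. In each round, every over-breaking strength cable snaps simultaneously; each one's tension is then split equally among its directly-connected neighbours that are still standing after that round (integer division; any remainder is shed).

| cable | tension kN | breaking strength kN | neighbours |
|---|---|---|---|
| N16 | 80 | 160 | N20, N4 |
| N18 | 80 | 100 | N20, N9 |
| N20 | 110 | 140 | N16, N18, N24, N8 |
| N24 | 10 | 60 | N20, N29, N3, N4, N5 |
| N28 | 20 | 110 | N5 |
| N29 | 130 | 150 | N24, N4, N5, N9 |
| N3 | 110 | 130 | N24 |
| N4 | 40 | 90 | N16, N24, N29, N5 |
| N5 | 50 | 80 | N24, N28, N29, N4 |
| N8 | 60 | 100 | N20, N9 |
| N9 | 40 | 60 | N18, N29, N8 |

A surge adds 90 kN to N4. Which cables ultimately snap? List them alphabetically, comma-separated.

N16, N18, N20, N24, N29, N3, N4, N5, N8, N9

Round 1 — N4 at 130 > 90. N4 snaps.
  N4 sheds 130 kN to N16, N24, N29, N5: 32 each (2 lost).
    N16: 80+32 = 112 ≤ 160
    N24: 10+32 = 42 ≤ 60
    N29: 130+32 = 162 > 150
    N5: 50+32 = 82 > 80
Round 2 — N29, N5 snap.
  N29 sheds 162 kN to N24, N9: 81 each.
    N24: 42+81 = 123 > 60
    N9: 40+81 = 121 > 60
  N5 sheds 82 kN to N24, N28: 41 each.
    N24: 123+41 = 164 > 60
    N28: 20+41 = 61 ≤ 110
Round 3 — N24, N9 snap.
  N24 sheds 164 kN to N20, N3: 82 each.
    N20: 110+82 = 192 > 140
    N3: 110+82 = 192 > 130
  N9 sheds 121 kN to N18, N8: 60 each (1 lost).
    N18: 80+60 = 140 > 100
    N8: 60+60 = 120 > 100
Round 4 — N18, N20, N3, N8 snap.
  N18 sheds 140 kN: no online neighbours, lost.
  N20 sheds 192 kN to N16: 192 each.
    N16: 112+192 = 304 > 160
  N3 sheds 192 kN: no online neighbours, lost.
  N8 sheds 120 kN: no online neighbours, lost.
Round 5 — N16 snaps.
  N16 sheds 304 kN: no online neighbours, lost.
No further breaks.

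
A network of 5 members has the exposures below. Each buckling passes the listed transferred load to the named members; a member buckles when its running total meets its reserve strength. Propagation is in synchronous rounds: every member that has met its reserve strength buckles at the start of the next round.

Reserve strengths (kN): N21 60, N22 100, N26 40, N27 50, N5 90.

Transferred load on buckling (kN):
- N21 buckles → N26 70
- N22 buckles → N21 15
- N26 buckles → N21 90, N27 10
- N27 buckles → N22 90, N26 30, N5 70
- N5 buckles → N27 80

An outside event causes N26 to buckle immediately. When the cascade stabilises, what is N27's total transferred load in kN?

10

Round 1 — N26 buckles (initial).
  N21: +90 → 90 ≥ 60
  N27: +10 → 10 < 50
Round 2 — N21 buckles.
No further bucklings.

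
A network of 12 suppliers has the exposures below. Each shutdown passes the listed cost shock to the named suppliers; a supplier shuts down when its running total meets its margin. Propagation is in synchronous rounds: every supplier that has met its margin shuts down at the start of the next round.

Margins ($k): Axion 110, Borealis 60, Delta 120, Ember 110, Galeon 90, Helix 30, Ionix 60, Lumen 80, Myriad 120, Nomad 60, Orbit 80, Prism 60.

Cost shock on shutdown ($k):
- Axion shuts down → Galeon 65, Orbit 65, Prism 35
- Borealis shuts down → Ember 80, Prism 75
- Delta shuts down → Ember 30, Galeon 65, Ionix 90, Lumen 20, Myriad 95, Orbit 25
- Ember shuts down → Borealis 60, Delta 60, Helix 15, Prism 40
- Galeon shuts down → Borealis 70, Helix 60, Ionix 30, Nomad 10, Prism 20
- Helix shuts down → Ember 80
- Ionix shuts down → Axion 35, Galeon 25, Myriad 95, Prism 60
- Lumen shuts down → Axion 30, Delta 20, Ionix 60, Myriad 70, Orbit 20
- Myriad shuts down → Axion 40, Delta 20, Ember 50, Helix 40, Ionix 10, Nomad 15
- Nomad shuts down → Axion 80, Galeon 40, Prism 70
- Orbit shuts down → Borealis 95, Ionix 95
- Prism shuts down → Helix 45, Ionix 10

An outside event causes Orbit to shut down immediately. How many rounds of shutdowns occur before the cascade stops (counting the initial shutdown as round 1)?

Round 1 — Orbit shuts down (initial).
  Borealis: +95 → 95 ≥ 60
  Ionix: +95 → 95 ≥ 60
Round 2 — Borealis, Ionix shut down.
  Axion: +35 → 35 < 110
  Ember: +80 → 80 < 110
  Galeon: +25 → 25 < 90
  Myriad: +95 → 95 < 120
  Prism: +75+60 → 135 ≥ 60
Round 3 — Prism shuts down.
  Helix: +45 → 45 ≥ 30
Round 4 — Helix shuts down.
  Ember: +80 → 160 ≥ 110
Round 5 — Ember shuts down.
  Delta: +60 → 60 < 120
No further shutdowns.

5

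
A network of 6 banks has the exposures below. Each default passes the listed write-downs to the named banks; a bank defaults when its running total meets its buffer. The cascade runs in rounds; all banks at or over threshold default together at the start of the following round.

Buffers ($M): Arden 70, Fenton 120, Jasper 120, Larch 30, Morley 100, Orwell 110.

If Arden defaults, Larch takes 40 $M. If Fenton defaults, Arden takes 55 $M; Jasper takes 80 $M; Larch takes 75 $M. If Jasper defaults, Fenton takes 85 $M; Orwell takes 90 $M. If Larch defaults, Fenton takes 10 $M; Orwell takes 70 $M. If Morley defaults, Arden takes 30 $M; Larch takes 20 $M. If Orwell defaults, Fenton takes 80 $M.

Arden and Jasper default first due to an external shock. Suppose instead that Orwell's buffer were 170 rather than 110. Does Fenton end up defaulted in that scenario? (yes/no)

no

With Orwell's buffer at 170:
Round 1 — Arden, Jasper default (initial).
  Fenton: +85 → 85 < 120
  Larch: +40 → 40 ≥ 30
  Orwell: +90 → 90 < 170
Round 2 — Larch defaults.
  Fenton: +10 → 95 < 120
  Orwell: +70 → 160 < 170
No further defaults.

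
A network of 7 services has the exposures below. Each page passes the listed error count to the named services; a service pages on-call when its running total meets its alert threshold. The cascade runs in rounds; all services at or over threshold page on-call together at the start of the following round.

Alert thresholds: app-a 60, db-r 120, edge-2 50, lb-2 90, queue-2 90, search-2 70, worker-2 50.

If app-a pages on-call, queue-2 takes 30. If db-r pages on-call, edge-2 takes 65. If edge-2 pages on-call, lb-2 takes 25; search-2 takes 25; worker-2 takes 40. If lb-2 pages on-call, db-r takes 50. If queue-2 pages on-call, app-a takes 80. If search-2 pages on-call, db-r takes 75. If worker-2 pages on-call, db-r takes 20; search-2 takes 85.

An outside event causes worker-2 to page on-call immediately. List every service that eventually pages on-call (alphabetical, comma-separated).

Round 1 — worker-2 pages on-call (initial).
  db-r: +20 → 20 < 120
  search-2: +85 → 85 ≥ 70
Round 2 — search-2 pages on-call.
  db-r: +75 → 95 < 120
No further pages.

search-2, worker-2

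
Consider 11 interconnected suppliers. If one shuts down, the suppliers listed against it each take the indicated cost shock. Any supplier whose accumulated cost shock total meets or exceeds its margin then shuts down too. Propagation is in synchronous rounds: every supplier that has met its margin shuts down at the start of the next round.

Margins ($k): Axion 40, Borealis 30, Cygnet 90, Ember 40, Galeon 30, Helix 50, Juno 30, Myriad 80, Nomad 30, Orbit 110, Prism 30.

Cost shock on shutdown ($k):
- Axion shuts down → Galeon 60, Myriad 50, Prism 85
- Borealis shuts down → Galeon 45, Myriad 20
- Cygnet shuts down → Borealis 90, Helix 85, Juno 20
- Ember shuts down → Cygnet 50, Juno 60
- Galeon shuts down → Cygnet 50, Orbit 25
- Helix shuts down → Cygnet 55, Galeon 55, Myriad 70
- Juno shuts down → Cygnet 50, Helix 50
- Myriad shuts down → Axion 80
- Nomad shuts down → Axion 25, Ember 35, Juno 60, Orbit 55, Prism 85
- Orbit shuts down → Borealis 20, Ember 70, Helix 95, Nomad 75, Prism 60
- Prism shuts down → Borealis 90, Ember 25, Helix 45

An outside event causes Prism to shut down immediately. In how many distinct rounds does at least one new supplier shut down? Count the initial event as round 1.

3

Round 1 — Prism shuts down (initial).
  Borealis: +90 → 90 ≥ 30
  Ember: +25 → 25 < 40
  Helix: +45 → 45 < 50
Round 2 — Borealis shuts down.
  Galeon: +45 → 45 ≥ 30
  Myriad: +20 → 20 < 80
Round 3 — Galeon shuts down.
  Cygnet: +50 → 50 < 90
  Orbit: +25 → 25 < 110
No further shutdowns.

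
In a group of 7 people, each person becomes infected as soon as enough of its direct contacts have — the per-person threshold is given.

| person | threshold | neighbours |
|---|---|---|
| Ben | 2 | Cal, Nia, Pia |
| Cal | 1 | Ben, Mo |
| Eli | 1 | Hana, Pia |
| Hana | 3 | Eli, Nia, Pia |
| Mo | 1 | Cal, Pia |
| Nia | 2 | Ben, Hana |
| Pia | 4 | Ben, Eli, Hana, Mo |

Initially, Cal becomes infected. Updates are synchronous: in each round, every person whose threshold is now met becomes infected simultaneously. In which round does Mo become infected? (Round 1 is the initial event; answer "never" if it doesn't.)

2

Round 1 — Cal becomes infected (initial).
Round 2 — checking thresholds:
  Ben: 1 of 3 neighbours < 2, not yet.
  Mo: 1 of 2 neighbours ≥ 1, becomes infected.
Round 3 — no new infections; cascade stops.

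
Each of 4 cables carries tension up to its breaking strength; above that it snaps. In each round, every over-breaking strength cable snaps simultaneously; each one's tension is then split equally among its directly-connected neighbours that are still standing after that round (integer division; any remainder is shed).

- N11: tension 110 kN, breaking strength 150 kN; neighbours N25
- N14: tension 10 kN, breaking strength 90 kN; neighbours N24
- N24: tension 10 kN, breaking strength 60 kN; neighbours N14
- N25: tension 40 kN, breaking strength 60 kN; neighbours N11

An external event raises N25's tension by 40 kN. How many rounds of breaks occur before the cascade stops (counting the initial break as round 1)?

Round 1 — N25 at 80 > 60. N25 snaps.
  N25 sheds 80 kN to N11: 80 each.
    N11: 110+80 = 190 > 150
Round 2 — N11 snaps.
  N11 sheds 190 kN: no online neighbours, lost.
No further breaks.

2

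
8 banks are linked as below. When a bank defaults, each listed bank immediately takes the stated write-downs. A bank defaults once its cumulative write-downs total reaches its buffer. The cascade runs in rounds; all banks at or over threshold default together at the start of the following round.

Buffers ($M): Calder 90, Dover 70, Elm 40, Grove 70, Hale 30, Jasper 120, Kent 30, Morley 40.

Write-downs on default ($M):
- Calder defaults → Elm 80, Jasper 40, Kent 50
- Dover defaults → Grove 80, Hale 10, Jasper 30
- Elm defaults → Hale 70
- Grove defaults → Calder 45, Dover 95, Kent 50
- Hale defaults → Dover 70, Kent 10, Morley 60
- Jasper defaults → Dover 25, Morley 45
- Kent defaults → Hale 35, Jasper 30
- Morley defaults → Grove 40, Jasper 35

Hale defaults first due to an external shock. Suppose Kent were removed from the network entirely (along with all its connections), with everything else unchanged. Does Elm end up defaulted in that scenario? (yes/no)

With Kent removed:
Round 1 — Hale defaults (initial).
  Dover: +70 → 70 ≥ 70
  Morley: +60 → 60 ≥ 40
Round 2 — Dover, Morley default.
  Grove: +80+40 → 120 ≥ 70
  Jasper: +30+35 → 65 < 120
Round 3 — Grove defaults.
  Calder: +45 → 45 < 90
No further defaults.

no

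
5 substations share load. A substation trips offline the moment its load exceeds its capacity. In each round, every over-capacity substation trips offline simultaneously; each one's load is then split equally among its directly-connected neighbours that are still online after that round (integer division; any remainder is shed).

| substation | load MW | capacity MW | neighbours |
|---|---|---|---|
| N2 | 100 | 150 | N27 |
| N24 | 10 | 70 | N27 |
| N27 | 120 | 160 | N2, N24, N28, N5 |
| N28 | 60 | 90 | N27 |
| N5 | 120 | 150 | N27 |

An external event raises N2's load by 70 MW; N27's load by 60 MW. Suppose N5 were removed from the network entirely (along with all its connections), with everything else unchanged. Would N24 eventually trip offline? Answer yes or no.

With N5 removed:
Round 1 — N2 at 170 > 150; N27 at 180 > 160. N2, N27 trip offline.
  N2 sheds 170 MW: no online neighbours, lost.
  N27 sheds 180 MW to N24, N28: 90 each.
    N24: 10+90 = 100 > 70
    N28: 60+90 = 150 > 90
Round 2 — N24, N28 trip offline.
  N24 sheds 100 MW: no online neighbours, lost.
  N28 sheds 150 MW: no online neighbours, lost.
No further trips.

yes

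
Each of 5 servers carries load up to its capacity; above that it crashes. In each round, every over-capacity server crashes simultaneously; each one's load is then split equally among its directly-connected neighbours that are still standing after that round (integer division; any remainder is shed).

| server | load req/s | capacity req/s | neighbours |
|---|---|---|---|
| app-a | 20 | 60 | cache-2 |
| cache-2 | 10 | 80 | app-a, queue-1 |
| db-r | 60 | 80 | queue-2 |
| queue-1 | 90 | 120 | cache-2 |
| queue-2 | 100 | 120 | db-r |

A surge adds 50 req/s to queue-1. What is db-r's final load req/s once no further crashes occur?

60

Round 1 — queue-1 at 140 > 120. queue-1 crashes.
  queue-1 sheds 140 req/s to cache-2: 140 each.
    cache-2: 10+140 = 150 > 80
Round 2 — cache-2 crashes.
  cache-2 sheds 150 req/s to app-a: 150 each.
    app-a: 20+150 = 170 > 60
Round 3 — app-a crashes.
  app-a sheds 170 req/s: no online neighbours, lost.
No further crashes.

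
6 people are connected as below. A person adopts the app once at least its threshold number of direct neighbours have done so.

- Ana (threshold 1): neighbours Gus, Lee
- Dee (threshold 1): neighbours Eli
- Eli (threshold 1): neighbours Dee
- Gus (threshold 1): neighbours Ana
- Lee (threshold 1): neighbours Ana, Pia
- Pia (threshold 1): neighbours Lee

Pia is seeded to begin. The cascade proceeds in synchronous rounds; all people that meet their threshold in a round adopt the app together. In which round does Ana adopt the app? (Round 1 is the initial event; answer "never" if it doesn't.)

Round 1 — Pia adopts the app (initial).
Round 2 — checking thresholds:
  Lee: 1 of 2 neighbours ≥ 1, adopts the app.
Round 3 — checking thresholds:
  Ana: 1 of 2 neighbours ≥ 1, adopts the app.
Round 4 — checking thresholds:
  Gus: 1 of 1 neighbours ≥ 1, adopts the app.
Round 5 — no new adoptions; cascade stops.

3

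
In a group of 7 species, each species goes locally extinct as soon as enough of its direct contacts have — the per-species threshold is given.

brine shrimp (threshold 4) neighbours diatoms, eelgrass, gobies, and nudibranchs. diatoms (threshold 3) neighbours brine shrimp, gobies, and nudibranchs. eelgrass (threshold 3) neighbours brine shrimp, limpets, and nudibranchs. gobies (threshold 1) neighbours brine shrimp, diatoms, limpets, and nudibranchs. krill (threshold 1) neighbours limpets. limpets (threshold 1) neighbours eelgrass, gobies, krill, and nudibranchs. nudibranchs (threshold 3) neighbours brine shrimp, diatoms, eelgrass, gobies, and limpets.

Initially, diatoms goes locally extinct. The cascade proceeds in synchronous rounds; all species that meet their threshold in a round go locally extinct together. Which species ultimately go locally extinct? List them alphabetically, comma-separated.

diatoms, gobies, krill, limpets, nudibranchs

Round 1 — diatoms goes locally extinct (initial).
Round 2 — checking thresholds:
  brine shrimp: 1 of 4 neighbours < 4, not yet.
  gobies: 1 of 4 neighbours ≥ 1, goes locally extinct.
  nudibranchs: 1 of 5 neighbours < 3, not yet.
Round 3 — checking thresholds:
  brine shrimp: 2 of 4 neighbours < 4, not yet.
  limpets: 1 of 4 neighbours ≥ 1, goes locally extinct.
  nudibranchs: 2 of 5 neighbours < 3, not yet.
Round 4 — checking thresholds:
  brine shrimp: 2 of 4 neighbours < 4, not yet.
  eelgrass: 1 of 3 neighbours < 3, not yet.
  krill: 1 of 1 neighbours ≥ 1, goes locally extinct.
  nudibranchs: 3 of 5 neighbours ≥ 3, goes locally extinct.
Round 5 — no new extinctions; cascade stops.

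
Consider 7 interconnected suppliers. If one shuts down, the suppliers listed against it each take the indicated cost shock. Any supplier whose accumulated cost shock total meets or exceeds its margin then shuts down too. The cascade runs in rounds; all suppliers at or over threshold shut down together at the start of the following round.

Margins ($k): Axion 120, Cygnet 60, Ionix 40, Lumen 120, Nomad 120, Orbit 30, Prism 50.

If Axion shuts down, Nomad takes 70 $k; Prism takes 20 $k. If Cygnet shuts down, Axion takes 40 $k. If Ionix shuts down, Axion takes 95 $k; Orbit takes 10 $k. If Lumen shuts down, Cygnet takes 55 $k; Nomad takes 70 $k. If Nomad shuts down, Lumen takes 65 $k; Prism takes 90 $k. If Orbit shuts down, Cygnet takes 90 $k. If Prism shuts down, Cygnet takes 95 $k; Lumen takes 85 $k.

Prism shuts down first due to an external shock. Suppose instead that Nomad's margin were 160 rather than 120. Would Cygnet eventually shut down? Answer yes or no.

With Nomad's margin at 160:
Round 1 — Prism shuts down (initial).
  Cygnet: +95 → 95 ≥ 60
  Lumen: +85 → 85 < 120
Round 2 — Cygnet shuts down.
  Axion: +40 → 40 < 120
No further shutdowns.

yes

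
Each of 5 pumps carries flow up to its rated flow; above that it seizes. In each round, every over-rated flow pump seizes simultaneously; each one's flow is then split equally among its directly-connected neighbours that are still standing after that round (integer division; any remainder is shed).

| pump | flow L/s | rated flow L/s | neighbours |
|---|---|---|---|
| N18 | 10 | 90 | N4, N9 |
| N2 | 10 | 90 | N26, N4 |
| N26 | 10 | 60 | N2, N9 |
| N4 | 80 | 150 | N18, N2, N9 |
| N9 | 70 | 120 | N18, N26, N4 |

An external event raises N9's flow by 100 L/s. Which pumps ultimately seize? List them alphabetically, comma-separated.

Round 1 — N9 at 170 > 120. N9 seizes.
  N9 sheds 170 L/s to N18, N26, N4: 56 each (2 lost).
    N18: 10+56 = 66 ≤ 90
    N26: 10+56 = 66 > 60
    N4: 80+56 = 136 ≤ 150
Round 2 — N26 seizes.
  N26 sheds 66 L/s to N2: 66 each.
    N2: 10+66 = 76 ≤ 90
No further seizures.

N26, N9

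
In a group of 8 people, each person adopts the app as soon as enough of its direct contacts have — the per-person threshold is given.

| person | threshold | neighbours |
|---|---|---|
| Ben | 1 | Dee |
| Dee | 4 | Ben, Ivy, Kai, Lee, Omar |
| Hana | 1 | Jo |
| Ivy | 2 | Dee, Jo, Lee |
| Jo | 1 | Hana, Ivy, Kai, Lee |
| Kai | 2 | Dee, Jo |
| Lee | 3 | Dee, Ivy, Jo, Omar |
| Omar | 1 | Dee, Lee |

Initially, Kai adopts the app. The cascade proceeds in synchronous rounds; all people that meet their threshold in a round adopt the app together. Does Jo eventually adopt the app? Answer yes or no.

Round 1 — Kai adopts the app (initial).
Round 2 — checking thresholds:
  Dee: 1 of 5 neighbours < 4, holds.
  Jo: 1 of 4 neighbours ≥ 1, adopts the app.
Round 3 — checking thresholds:
  Dee: 1 of 5 neighbours < 4, holds.
  Hana: 1 of 1 neighbours ≥ 1, adopts the app.
  Ivy: 1 of 3 neighbours < 2, holds.
  Lee: 1 of 4 neighbours < 3, holds.
Round 4 — no new adoptions; cascade stops.

yes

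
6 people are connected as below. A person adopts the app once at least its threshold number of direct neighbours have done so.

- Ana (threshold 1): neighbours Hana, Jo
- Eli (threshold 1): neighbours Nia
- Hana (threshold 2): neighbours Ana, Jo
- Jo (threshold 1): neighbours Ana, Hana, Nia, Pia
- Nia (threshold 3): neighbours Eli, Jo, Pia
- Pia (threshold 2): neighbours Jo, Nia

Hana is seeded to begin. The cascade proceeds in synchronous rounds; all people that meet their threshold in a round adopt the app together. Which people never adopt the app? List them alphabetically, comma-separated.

Round 1 — Hana adopts the app (initial).
Round 2 — checking thresholds:
  Ana: 1 of 2 neighbours ≥ 1, adopts the app.
  Jo: 1 of 4 neighbours ≥ 1, adopts the app.
Round 3 — no new adoptions; cascade stops.

Eli, Nia, Pia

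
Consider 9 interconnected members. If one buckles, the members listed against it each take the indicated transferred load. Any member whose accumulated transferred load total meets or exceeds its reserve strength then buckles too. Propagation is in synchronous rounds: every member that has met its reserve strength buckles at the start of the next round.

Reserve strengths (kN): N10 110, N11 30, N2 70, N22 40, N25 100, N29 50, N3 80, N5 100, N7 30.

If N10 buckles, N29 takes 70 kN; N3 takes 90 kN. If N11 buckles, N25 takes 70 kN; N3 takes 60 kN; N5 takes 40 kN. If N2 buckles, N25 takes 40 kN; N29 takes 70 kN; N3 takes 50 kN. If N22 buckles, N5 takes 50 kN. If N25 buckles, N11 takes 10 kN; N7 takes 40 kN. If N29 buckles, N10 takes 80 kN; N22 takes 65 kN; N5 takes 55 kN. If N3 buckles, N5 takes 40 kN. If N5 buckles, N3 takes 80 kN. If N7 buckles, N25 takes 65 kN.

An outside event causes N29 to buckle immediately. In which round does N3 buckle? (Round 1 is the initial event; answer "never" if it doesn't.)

Round 1 — N29 buckles (initial).
  N10: +80 → 80 < 110
  N22: +65 → 65 ≥ 40
  N5: +55 → 55 < 100
Round 2 — N22 buckles.
  N5: +50 → 105 ≥ 100
Round 3 — N5 buckles.
  N3: +80 → 80 ≥ 80
Round 4 — N3 buckles.
No further bucklings.

4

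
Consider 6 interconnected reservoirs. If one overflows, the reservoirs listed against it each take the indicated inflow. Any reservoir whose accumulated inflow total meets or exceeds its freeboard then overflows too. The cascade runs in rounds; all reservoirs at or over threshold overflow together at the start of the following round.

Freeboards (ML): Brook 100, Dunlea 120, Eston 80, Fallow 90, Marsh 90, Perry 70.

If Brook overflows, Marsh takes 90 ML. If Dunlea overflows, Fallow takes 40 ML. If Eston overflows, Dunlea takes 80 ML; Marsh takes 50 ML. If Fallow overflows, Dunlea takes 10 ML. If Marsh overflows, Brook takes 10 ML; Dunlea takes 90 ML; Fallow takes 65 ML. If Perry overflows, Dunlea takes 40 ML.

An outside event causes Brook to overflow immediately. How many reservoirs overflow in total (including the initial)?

Round 1 — Brook overflows (initial).
  Marsh: +90 → 90 ≥ 90
Round 2 — Marsh overflows.
  Dunlea: +90 → 90 < 120
  Fallow: +65 → 65 < 90
No further overflows.

2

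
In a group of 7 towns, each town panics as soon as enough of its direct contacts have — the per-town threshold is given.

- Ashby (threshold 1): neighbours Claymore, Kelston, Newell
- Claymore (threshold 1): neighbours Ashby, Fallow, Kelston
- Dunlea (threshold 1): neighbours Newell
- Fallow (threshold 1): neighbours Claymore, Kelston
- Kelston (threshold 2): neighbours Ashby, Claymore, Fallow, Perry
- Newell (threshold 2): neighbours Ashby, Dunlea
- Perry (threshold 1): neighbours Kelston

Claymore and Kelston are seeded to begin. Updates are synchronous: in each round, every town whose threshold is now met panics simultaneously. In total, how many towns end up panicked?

Round 1 — Claymore, Kelston panic (initial).
Round 2 — checking thresholds:
  Ashby: 2 of 3 neighbours ≥ 1, panics.
  Fallow: 2 of 2 neighbours ≥ 1, panics.
  Perry: 1 of 1 neighbours ≥ 1, panics.
Round 3 — no new panics; cascade stops.

5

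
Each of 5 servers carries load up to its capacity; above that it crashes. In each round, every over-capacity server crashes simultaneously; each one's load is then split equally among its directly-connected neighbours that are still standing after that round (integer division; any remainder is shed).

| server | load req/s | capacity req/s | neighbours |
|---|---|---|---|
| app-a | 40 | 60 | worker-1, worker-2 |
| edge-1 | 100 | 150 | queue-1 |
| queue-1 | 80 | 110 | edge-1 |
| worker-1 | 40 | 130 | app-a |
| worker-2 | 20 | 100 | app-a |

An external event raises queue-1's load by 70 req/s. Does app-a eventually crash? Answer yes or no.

Round 1 — queue-1 at 150 > 110. queue-1 crashes.
  queue-1 sheds 150 req/s to edge-1: 150 each.
    edge-1: 100+150 = 250 > 150
Round 2 — edge-1 crashes.
  edge-1 sheds 250 req/s: no online neighbours, lost.
No further crashes.

no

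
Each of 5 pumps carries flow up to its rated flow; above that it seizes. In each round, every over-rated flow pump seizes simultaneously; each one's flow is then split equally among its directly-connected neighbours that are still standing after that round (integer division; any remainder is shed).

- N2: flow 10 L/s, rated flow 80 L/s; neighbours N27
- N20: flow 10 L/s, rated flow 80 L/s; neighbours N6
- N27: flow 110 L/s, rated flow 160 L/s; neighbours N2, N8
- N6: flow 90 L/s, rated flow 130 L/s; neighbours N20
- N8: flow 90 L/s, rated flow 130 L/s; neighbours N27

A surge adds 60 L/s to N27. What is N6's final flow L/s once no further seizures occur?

Round 1 — N27 at 170 > 160. N27 seizes.
  N27 sheds 170 L/s to N2, N8: 85 each.
    N2: 10+85 = 95 > 80
    N8: 90+85 = 175 > 130
Round 2 — N2, N8 seize.
  N2 sheds 95 L/s: no online neighbours, lost.
  N8 sheds 175 L/s: no online neighbours, lost.
No further seizures.

90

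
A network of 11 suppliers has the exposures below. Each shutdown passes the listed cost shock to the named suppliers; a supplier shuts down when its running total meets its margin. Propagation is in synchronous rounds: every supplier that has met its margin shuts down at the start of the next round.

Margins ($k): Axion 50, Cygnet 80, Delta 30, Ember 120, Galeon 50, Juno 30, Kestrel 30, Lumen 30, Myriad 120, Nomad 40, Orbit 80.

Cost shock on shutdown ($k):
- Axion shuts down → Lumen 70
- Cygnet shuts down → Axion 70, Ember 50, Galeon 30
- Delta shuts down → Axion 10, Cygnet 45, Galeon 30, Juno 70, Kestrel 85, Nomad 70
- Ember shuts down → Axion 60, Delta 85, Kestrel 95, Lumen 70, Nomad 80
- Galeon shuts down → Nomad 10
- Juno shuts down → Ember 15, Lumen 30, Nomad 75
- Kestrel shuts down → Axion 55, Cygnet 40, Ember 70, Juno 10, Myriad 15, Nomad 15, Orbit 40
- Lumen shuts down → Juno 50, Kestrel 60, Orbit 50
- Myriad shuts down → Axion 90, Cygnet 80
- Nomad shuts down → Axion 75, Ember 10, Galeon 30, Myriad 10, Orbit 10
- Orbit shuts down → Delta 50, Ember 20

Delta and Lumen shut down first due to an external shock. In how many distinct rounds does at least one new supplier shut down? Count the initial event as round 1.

4

Round 1 — Delta, Lumen shut down (initial).
  Axion: +10 → 10 < 50
  Cygnet: +45 → 45 < 80
  Galeon: +30 → 30 < 50
  Juno: +70+50 → 120 ≥ 30
  Kestrel: +85+60 → 145 ≥ 30
  Nomad: +70 → 70 ≥ 40
  Orbit: +50 → 50 < 80
Round 2 — Juno, Kestrel, Nomad shut down.
  Axion: +55+75 → 140 ≥ 50
  Cygnet: +40 → 85 ≥ 80
  Ember: +15+70+10 → 95 < 120
  Galeon: +30 → 60 ≥ 50
  Myriad: +15+10 → 25 < 120
  Orbit: +40+10 → 100 ≥ 80
Round 3 — Axion, Cygnet, Galeon, Orbit shut down.
  Ember: +50+20 → 165 ≥ 120
Round 4 — Ember shuts down.
No further shutdowns.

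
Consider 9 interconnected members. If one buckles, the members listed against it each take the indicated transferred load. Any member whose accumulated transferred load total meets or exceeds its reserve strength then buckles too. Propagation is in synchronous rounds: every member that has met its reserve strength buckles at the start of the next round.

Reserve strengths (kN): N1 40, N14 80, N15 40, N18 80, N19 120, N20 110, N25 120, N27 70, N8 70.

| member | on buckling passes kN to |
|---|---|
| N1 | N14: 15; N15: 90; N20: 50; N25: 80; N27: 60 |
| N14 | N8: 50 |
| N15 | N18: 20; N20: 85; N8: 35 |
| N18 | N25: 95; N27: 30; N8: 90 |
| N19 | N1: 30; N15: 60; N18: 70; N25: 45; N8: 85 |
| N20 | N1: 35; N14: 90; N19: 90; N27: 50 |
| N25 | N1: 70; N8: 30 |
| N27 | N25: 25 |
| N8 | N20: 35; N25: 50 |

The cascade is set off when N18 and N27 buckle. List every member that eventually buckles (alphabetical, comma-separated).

N1, N14, N15, N18, N20, N25, N27, N8

Round 1 — N18, N27 buckle (initial).
  N25: +95+25 → 120 ≥ 120
  N8: +90 → 90 ≥ 70
Round 2 — N25, N8 buckle.
  N1: +70 → 70 ≥ 40
  N20: +35 → 35 < 110
Round 3 — N1 buckles.
  N14: +15 → 15 < 80
  N15: +90 → 90 ≥ 40
  N20: +50 → 85 < 110
Round 4 — N15 buckles.
  N20: +85 → 170 ≥ 110
Round 5 — N20 buckles.
  N14: +90 → 105 ≥ 80
  N19: +90 → 90 < 120
Round 6 — N14 buckles.
No further bucklings.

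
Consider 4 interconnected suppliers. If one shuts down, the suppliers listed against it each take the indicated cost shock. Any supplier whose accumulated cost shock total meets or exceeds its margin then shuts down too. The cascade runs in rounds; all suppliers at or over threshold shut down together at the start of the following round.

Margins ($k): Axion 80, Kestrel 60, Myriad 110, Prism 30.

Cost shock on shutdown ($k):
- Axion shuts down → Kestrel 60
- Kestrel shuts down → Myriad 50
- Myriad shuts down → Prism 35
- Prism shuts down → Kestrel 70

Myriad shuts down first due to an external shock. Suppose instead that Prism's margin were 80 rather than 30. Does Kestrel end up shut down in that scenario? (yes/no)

no

With Prism's margin at 80:
Round 1 — Myriad shuts down (initial).
  Prism: +35 → 35 < 80
No further shutdowns.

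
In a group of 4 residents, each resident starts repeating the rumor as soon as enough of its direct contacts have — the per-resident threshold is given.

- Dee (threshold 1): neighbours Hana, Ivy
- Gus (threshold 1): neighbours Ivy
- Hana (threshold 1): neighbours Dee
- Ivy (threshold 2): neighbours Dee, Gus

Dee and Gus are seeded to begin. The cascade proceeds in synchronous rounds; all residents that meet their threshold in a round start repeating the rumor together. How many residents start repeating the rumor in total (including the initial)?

4

Round 1 — Dee, Gus start repeating the rumor (initial).
Round 2 — checking thresholds:
  Hana: 1 of 1 neighbours ≥ 1, starts repeating the rumor.
  Ivy: 2 of 2 neighbours ≥ 2, starts repeating the rumor.
Round 3 — no new spreads; cascade stops.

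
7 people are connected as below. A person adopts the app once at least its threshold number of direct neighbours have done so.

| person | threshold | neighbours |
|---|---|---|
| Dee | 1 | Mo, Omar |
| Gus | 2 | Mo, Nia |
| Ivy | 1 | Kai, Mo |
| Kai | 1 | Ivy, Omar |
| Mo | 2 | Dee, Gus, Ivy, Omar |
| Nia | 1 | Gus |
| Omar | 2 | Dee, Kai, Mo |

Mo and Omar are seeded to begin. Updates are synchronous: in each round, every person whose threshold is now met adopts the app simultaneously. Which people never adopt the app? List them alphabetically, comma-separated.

Gus, Nia

Round 1 — Mo, Omar adopt the app (initial).
Round 2 — checking thresholds:
  Dee: 2 of 2 neighbours ≥ 1, adopts the app.
  Gus: 1 of 2 neighbours < 2, below threshold.
  Ivy: 1 of 2 neighbours ≥ 1, adopts the app.
  Kai: 1 of 2 neighbours ≥ 1, adopts the app.
Round 3 — no new adoptions; cascade stops.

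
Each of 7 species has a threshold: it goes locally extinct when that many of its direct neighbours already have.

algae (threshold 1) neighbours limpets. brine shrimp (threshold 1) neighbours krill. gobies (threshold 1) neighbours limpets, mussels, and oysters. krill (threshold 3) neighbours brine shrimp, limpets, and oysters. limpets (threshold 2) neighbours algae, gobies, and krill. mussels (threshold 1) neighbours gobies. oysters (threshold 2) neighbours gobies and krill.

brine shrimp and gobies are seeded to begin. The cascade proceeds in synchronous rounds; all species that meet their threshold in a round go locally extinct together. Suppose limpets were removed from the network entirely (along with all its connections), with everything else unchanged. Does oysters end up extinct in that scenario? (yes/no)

With limpets removed:
Round 1 — brine shrimp, gobies go locally extinct (initial).
Round 2 — checking thresholds:
  krill: 1 of 2 neighbours < 3, not yet.
  mussels: 1 of 1 neighbours ≥ 1, goes locally extinct.
  oysters: 1 of 2 neighbours < 2, not yet.
Round 3 — no new extinctions; cascade stops.

no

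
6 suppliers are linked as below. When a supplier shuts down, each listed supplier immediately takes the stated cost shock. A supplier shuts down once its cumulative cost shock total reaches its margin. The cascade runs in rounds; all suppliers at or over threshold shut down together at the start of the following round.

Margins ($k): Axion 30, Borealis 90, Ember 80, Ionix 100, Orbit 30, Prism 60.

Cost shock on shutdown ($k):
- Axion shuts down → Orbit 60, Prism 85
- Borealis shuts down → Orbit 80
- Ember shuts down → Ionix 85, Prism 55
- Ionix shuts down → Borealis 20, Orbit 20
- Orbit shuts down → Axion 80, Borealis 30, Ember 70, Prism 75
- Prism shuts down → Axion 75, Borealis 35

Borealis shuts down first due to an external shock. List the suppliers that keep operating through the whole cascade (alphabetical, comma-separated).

Round 1 — Borealis shuts down (initial).
  Orbit: +80 → 80 ≥ 30
Round 2 — Orbit shuts down.
  Axion: +80 → 80 ≥ 30
  Ember: +70 → 70 < 80
  Prism: +75 → 75 ≥ 60
Round 3 — Axion, Prism shut down.
No further shutdowns.

Ember, Ionix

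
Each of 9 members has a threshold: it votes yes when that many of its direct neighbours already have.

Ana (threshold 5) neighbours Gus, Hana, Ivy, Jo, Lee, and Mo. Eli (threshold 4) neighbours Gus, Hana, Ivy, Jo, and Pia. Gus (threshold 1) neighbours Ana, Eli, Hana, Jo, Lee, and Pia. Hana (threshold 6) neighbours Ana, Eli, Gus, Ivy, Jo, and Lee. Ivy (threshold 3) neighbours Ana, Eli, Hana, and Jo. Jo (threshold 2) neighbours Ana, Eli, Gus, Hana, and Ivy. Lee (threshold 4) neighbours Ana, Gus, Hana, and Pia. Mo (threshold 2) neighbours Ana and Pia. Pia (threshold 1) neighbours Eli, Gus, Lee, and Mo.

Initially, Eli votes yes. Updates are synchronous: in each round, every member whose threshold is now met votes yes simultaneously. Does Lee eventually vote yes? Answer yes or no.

Round 1 — Eli votes yes (initial).
Round 2 — checking thresholds:
  Gus: 1 of 6 neighbours ≥ 1, votes yes.
  Hana: 1 of 6 neighbours < 6, not yet.
  Ivy: 1 of 4 neighbours < 3, not yet.
  Jo: 1 of 5 neighbours < 2, not yet.
  Pia: 1 of 4 neighbours ≥ 1, votes yes.
Round 3 — checking thresholds:
  Ana: 1 of 6 neighbours < 5, not yet.
  Hana: 2 of 6 neighbours < 6, not yet.
  Ivy: 1 of 4 neighbours < 3, not yet.
  Jo: 2 of 5 neighbours ≥ 2, votes yes.
  Lee: 2 of 4 neighbours < 4, not yet.
  Mo: 1 of 2 neighbours < 2, not yet.
Round 4 — no new yes votes; cascade stops.

no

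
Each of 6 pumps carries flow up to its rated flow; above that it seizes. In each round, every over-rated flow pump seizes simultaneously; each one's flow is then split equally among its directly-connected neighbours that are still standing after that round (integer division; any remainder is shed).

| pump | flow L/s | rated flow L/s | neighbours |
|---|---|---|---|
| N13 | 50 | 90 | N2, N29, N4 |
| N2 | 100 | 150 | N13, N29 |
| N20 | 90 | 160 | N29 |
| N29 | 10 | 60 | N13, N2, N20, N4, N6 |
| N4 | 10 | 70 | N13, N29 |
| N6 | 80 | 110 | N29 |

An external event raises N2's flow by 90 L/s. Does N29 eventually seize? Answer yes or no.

Round 1 — N2 at 190 > 150. N2 seizes.
  N2 sheds 190 L/s to N13, N29: 95 each.
    N13: 50+95 = 145 > 90
    N29: 10+95 = 105 > 60
Round 2 — N13, N29 seize.
  N13 sheds 145 L/s to N4: 145 each.
    N4: 10+145 = 155 > 70
  N29 sheds 105 L/s to N20, N4, N6: 35 each.
    N20: 90+35 = 125 ≤ 160
    N4: 155+35 = 190 > 70
    N6: 80+35 = 115 > 110
Round 3 — N4, N6 seize.
  N4 sheds 190 L/s: no online neighbours, lost.
  N6 sheds 115 L/s: no online neighbours, lost.
No further seizures.

yes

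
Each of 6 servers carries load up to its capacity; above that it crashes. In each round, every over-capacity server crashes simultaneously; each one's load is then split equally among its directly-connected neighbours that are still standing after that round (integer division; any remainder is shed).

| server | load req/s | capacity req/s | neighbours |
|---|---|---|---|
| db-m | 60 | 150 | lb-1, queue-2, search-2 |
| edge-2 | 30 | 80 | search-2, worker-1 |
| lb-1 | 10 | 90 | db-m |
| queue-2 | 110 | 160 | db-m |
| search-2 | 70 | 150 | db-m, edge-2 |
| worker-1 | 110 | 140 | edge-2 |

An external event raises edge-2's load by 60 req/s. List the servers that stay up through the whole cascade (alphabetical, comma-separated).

Round 1 — edge-2 at 90 > 80. edge-2 crashes.
  edge-2 sheds 90 req/s to search-2, worker-1: 45 each.
    search-2: 70+45 = 115 ≤ 150
    worker-1: 110+45 = 155 > 140
Round 2 — worker-1 crashes.
  worker-1 sheds 155 req/s: no online neighbours, lost.
No further crashes.

db-m, lb-1, queue-2, search-2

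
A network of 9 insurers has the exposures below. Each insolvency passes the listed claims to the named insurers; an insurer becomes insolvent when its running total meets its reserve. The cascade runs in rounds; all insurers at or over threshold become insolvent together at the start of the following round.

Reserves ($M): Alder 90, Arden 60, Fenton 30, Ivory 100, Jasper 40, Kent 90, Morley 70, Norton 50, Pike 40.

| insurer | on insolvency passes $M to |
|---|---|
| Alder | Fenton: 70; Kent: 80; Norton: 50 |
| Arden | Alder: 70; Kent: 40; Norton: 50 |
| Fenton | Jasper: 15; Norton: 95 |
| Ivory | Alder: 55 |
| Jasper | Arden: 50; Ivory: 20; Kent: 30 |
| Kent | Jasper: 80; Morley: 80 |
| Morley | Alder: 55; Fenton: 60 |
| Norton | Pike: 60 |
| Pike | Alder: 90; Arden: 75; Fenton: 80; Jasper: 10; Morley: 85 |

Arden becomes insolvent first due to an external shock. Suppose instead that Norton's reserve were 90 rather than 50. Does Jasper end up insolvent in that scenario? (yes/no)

With Norton's reserve at 90:
Round 1 — Arden becomes insolvent (initial).
  Alder: +70 → 70 < 90
  Kent: +40 → 40 < 90
  Norton: +50 → 50 < 90
No further insolvencies.

no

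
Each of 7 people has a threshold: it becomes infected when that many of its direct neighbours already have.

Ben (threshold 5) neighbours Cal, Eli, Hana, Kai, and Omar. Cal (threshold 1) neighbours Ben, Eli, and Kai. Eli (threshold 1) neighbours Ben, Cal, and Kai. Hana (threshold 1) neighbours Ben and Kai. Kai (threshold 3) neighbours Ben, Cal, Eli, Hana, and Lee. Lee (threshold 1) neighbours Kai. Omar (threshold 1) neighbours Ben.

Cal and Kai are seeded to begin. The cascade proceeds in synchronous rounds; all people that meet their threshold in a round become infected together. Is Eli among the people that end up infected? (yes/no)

yes

Round 1 — Cal, Kai become infected (initial).
Round 2 — checking thresholds:
  Ben: 2 of 5 neighbours < 5, holds.
  Eli: 2 of 3 neighbours ≥ 1, becomes infected.
  Hana: 1 of 2 neighbours ≥ 1, becomes infected.
  Lee: 1 of 1 neighbours ≥ 1, becomes infected.
Round 3 — no new infections; cascade stops.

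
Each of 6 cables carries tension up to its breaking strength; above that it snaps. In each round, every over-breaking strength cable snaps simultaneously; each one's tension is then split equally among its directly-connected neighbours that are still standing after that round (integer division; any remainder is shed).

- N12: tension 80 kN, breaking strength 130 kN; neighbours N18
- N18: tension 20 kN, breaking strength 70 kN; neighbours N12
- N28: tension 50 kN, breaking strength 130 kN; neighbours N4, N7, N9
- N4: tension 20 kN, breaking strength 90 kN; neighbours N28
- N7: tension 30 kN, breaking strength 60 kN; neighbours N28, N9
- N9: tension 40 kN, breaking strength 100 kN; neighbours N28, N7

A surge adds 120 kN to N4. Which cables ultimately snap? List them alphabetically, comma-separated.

N28, N4, N7, N9

Round 1 — N4 at 140 > 90. N4 snaps.
  N4 sheds 140 kN to N28: 140 each.
    N28: 50+140 = 190 > 130
Round 2 — N28 snaps.
  N28 sheds 190 kN to N7, N9: 95 each.
    N7: 30+95 = 125 > 60
    N9: 40+95 = 135 > 100
Round 3 — N7, N9 snap.
  N7 sheds 125 kN: no online neighbours, lost.
  N9 sheds 135 kN: no online neighbours, lost.
No further breaks.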